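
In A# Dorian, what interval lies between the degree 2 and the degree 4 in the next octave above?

Spelling A# Dorian: A# B# C# D# E# F## G#.
So we need the interval from B# up to D#.
B# up to D# is 15 semitones, a half step narrower than a major tenth, so the interval is minor.

minor tenth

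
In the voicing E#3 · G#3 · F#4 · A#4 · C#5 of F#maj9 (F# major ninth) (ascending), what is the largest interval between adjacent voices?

Adjacent intervals: E#3→G#3 = minor third; G#3→F#4 = minor seventh; F#4→A#4 = major third; A#4→C#5 = minor third.
The largest is G#3 to F#4, a minor seventh (10 semitones).

minor 7th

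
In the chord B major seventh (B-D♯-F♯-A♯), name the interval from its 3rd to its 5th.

minor third

So we need the interval from D♯ up to F♯.
From D♯ to F♯: 3 semitones over a third = minor.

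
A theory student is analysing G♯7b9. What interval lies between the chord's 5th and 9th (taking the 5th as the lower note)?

diminished fifth

Spelling the chord: G♯–B♯–D♯–F♯–A.
So we need the interval from D♯ up to A.
5 letter names make it a fifth; at 6 semitones (a half step narrower than perfect) the quality is diminished.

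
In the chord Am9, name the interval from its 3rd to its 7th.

perfect 5th

Spelling the chord: A C E G B.
The 3rd is C and the 7th is G.
Counting 5 letters and 7 half steps from C gives a perfect fifth.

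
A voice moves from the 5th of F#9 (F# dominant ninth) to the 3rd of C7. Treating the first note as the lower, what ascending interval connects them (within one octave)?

The 5th of F#9 (F# dominant ninth) is C#; the 3rd of C7 is E.
3 letter names make it a third; at 3 semitones (a half step narrower than major) the quality is minor.

minor 3rd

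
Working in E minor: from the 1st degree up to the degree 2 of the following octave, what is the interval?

E natural minor: E F# G A B C D.
1st degree = E; degree 2 (up an octave) = F#.
From E to F# is 14 semitones, exactly the major ninth.

M9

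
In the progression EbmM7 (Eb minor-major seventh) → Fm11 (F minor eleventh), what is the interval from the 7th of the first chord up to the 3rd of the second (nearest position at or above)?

diminished 5th

EbmM7 (Eb minor-major seventh) has D as its 7th, and Fm11 (F minor eleventh) has Ab as its 3rd.
5 letter names make it a fifth; at 6 semitones (a half step narrower than perfect) the quality is diminished.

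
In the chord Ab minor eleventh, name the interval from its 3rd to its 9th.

major seventh

The chord tones of Ab minor eleventh are Ab-Cb-Eb-Gb-Bb-Db.
3rd = Cb; 9th = Bb.
Counting 7 letters and 11 half steps from Cb gives a major seventh.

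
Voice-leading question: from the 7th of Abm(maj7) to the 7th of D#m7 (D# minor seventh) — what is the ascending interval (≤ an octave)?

augmented fourth

Abm(maj7) has G as its 7th, and D#m7 (D# minor seventh) has C# as its 7th.
From G to C#: 6 semitones over a fourth = augmented.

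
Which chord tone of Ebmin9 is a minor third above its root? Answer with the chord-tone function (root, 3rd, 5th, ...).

3rd

Spelling the chord: Eb–Gb–Bb–Db–F.
The root is Eb. A minor third above Eb is Gb.
Gb is the chord's 3rd.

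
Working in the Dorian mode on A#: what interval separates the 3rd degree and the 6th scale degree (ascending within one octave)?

Spelling the Dorian mode on A#: A# B# C# D# E# F## G#.
The 3rd degree is C# and the scale degree 6 is F##.
C# up to F## is 6 semitones, a half step wider than a perfect fourth, so the interval is augmented.

augmented fourth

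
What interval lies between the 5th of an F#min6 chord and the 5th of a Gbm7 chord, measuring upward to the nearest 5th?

d2

The 5th of F#min6 is C#; the 5th of Gbm7 is Db.
2 letter names make it a second; at 0 semitones (a whole step narrower than major) the quality is diminished.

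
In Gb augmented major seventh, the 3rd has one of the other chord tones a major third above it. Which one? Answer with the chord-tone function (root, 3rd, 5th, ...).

5th

Gb+maj7 (Gb augmented major seventh): Gb, Bb, D, F.
The 3rd is Bb. A major third above Bb is D.
D is the chord's 5th.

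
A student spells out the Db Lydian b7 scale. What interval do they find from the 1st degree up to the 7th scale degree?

minor seventh

Db lydian dominant: Db Eb F G Ab Bb Cb.
That puts Db below Cb.
Db up to Cb is 10 semitones, a half step narrower than a major seventh, so the interval is minor.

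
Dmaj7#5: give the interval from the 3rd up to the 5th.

Dmaj7#5 (D augmented major seventh) is spelled D F♯ A♯ C♯.
That puts F♯ below A♯.
From F♯ to A♯ is 4 semitones, exactly the major third.

major 3rd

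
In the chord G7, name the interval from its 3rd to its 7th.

diminished fifth

G7 (G dominant seventh) is spelled G-B-D-F.
3rd = B; 7th = F.
5 letter names make it a fifth; at 6 semitones (a half step narrower than perfect) the quality is diminished.
This 3–7 tritone is the characteristic tension at the heart of the dominant sound.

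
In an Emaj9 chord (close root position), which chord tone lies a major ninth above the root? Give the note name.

F#

The chord tones of Emaj9 are E G♯ B D♯ F♯.
The root is E. A major ninth above E is F♯.
F♯ is the chord's 9th.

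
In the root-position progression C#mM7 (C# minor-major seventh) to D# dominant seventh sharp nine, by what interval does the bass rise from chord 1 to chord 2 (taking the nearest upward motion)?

M2

The roots are C# and D#.
From C# to D# is 2 semitones, exactly the major second.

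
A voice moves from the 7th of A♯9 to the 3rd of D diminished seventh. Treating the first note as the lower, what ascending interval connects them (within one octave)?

The 7th of A♯9 is G♯; the 3rd of D diminished seventh is F.
G♯ up to F is 9 semitones, a whole step narrower than a major seventh, so the interval is diminished.

d7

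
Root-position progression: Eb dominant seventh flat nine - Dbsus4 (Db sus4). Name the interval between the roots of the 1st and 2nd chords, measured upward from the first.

The roots are Eb and Db.
7 letter names make it a seventh; at 10 semitones (a half step narrower than major) the quality is minor.

minor seventh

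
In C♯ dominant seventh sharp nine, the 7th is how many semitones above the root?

C♯7#9: C♯-E♯-G♯-B-D𝄪.
C♯ to B is a minor seventh: 10 semitones.

10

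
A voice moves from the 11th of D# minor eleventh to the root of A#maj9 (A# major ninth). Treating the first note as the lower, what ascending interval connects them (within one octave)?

major second

The 11th of D# minor eleventh is G#; the root of A#maj9 (A# major ninth) is A#.
G# up to A# spans 2 letter names and 2 semitones — a major second.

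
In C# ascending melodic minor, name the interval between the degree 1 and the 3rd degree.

minor third

C# melodic minor: C# D# E F# G# A# B#.
Degree 1 = C#; scale degree 3 = E.
From C# to E: 3 semitones over a third = minor.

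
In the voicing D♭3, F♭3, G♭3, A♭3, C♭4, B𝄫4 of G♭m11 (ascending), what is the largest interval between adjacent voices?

Adjacent intervals: D♭3→F♭3 = minor third; F♭3→G♭3 = major second; G♭3→A♭3 = major second; A♭3→C♭4 = minor third; C♭4→B𝄫4 = minor seventh.
The largest is C♭4 to B𝄫4, a minor seventh (10 semitones).

m7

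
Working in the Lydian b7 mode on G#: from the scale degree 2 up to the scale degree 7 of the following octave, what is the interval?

G# lydian dominant: G# A# B# C## D# E# F#.
Scale degree 2 = A#; 7th degree (up an octave) = F#.
A# up to F# is 20 semitones, a half step narrower than a major thirteenth, so the interval is minor.

minor thirteenth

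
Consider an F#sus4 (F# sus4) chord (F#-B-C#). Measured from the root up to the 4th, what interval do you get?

Root = F#; 4th = B.
Counting 4 letters and 5 half steps from F# gives a perfect fourth.

perfect fourth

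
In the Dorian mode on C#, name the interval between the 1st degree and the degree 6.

Spelling the Dorian mode on C#: C# D# E F# G# A# B.
So we need the interval from C# up to A#.
C# up to A# spans 6 letter names and 9 semitones — a major sixth.

major sixth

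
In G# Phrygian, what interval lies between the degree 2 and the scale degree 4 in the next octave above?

G# phrygian: G# A B C# D# E F#.
The degree 2 is A and the 4th degree (up an octave) is C#.
A up to C# spans 10 letter names and 16 semitones — a major tenth.

major 10th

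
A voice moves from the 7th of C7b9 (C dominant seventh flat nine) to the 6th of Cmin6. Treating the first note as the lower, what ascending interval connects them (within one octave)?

C7b9 (C dominant seventh flat nine) has B♭ as its 7th, and Cmin6 has A as its 6th.
B♭ up to A spans 7 letter names and 11 semitones — a major seventh.

M7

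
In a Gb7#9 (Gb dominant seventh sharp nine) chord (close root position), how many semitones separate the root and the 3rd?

4

Spelling the chord: Gb Bb Db Fb A.
Gb to Bb is a major third: 4 semitones.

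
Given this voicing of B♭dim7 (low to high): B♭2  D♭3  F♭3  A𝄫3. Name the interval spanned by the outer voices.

The outer voices are B♭2 and A𝄫3.
B♭ up to A𝄫 is 9 semitones, a whole step narrower than a major seventh, so the interval is diminished.

diminished seventh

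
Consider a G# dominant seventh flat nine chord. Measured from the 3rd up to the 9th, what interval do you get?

diminished 7th

Spelling the chord: G#, B#, D#, F#, A.
So we need the interval from B# up to A.
7 letter names make it a seventh; at 9 semitones (a whole step narrower than major) the quality is diminished.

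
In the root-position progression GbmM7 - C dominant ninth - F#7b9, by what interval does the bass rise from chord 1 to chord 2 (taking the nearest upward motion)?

augmented 4th

The roots are Gb and C.
From Gb to C: 6 semitones over a fourth = augmented.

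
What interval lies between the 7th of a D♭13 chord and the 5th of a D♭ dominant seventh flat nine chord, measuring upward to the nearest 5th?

The 7th of D♭13 is C♭; the 5th of D♭ dominant seventh flat nine is A♭.
C♭ up to A♭ spans 6 letter names and 9 semitones — a major sixth.

major sixth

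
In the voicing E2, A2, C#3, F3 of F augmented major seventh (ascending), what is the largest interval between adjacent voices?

Adjacent intervals: E2→A2 = perfect fourth; A2→C#3 = major third; C#3→F3 = diminished fourth.
The largest is E2 to A2, a perfect fourth (5 semitones).

perfect fourth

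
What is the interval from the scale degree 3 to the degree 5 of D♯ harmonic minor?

major third

D♯ harmonic minor: D♯ E♯ F♯ G♯ A♯ B C𝄪.
That puts F♯ below A♯.
From F♯ to A♯ is 4 semitones, exactly the major third.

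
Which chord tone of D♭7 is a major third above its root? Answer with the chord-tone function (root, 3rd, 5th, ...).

3rd

The chord tones of D♭7 are D♭–F–A♭–C♭.
The root is D♭. A major third above D♭ is F.
F is the chord's 3rd.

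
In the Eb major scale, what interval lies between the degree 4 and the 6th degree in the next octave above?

The scale runs Eb F G Ab Bb C D.
The degree 4 is Ab and the 6th degree (up an octave) is C.
From Ab to C is 16 semitones, exactly the major tenth.

major tenth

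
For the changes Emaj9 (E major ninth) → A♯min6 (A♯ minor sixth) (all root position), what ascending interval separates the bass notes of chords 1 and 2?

augmented fourth

The roots are E and A♯.
E up to A♯ is 6 semitones, a half step wider than a perfect fourth, so the interval is augmented.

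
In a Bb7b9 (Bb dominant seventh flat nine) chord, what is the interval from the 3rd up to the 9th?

Bb7b9 (Bb dominant seventh flat nine): Bb D F Ab Cb.
The 3rd is D and the 9th is Cb.
7 letter names make it a seventh; at 9 semitones (a whole step narrower than major) the quality is diminished.

d7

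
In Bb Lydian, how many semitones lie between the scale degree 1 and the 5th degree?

7

The scale is Bb C D E F G A.
Bb up to F is a perfect fifth — 7 semitones.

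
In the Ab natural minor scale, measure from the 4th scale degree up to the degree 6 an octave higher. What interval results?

minor tenth

Spelling the Ab natural minor scale: Ab Bb Cb Db Eb Fb Gb.
That puts Db below Fb.
From Db to Fb: 15 semitones over a tenth = minor.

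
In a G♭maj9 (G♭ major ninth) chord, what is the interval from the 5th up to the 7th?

major third

The chord tones of G♭maj9 (G♭ major ninth) are G♭, B♭, D♭, F, A♭.
The 5th is D♭ and the 7th is F.
D♭ up to F spans 3 letter names and 4 semitones — a major third.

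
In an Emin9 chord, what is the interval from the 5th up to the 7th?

The chord tones of E minor ninth are E, G, B, D, F♯.
That puts B below D.
From B to D: 3 semitones over a third = minor.

minor 3rd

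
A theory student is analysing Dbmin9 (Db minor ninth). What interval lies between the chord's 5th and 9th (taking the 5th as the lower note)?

Spelling the chord: Db–Fb–Ab–Cb–Eb.
5th = Ab; 9th = Eb.
Counting 5 letters and 7 half steps from Ab gives a perfect fifth.

perfect 5th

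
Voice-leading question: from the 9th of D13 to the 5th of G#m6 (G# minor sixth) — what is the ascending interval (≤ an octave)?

The 9th of D13 is E; the 5th of G#m6 (G# minor sixth) is D#.
E up to D# spans 7 letter names and 11 semitones — a major seventh.

major seventh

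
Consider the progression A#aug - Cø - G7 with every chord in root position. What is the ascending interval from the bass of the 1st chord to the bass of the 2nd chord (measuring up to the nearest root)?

diminished 3rd

The roots are A# and C.
3 letter names make it a third; at 2 semitones (a whole step narrower than major) the quality is diminished.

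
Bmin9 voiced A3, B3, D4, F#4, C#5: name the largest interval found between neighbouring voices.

perfect 5th

Adjacent intervals: A3→B3 = major second; B3→D4 = minor third; D4→F#4 = major third; F#4→C#5 = perfect fifth.
The largest is F#4 to C#5, a perfect fifth (7 semitones).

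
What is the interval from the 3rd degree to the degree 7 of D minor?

P5

The scale runs D E F G A B♭ C.
The 3rd degree is F and the degree 7 is C.
From F to C is 7 semitones, exactly the perfect fifth.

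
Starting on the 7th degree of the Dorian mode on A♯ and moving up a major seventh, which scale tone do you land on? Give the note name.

The scale is A♯ B♯ C♯ D♯ E♯ F𝄪 G♯.
The 7th degree is G♯; a major seventh above that is F𝄪 — scale degree 6.

F##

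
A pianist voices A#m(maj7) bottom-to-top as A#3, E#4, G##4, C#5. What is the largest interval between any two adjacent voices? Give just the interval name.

Adjacent intervals: A#3→E#4 = perfect fifth; E#4→G##4 = major third; G##4→C#5 = diminished fourth.
The largest is A#3 to E#4, a perfect fifth (7 semitones).

perfect fifth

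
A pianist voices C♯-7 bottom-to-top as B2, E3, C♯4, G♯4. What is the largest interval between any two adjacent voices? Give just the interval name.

Adjacent intervals: B2→E3 = perfect fourth; E3→C♯4 = major sixth; C♯4→G♯4 = perfect fifth.
The largest is E3 to C♯4, a major sixth (9 semitones).

major 6th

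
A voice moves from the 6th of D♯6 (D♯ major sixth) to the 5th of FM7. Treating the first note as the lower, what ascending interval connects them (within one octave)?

D♯6 (D♯ major sixth) has B♯ as its 6th, and FM7 has C as its 5th.
2 letter names make it a second; at 0 semitones (a whole step narrower than major) the quality is diminished.

diminished 2nd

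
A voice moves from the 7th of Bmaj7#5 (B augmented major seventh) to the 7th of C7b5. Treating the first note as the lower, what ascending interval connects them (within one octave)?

The 7th of Bmaj7#5 (B augmented major seventh) is A#; the 7th of C7b5 is Bb.
From A# to Bb: 0 semitones over a second = diminished.

diminished second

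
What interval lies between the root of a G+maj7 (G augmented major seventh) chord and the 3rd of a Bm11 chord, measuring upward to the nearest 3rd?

perfect fifth

G+maj7 (G augmented major seventh) has G as its root, and Bm11 has D as its 3rd.
G up to D spans 5 letter names and 7 semitones — a perfect fifth.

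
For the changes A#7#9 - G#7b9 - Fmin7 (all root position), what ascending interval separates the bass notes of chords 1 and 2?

The roots are A# and G#.
7 letter names make it a seventh; at 10 semitones (a half step narrower than major) the quality is minor.

minor 7th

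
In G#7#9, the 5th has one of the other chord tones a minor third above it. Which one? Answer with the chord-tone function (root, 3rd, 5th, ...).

7th

The chord tones of G#7#9 (G# dominant seventh sharp nine) are G#–B#–D#–F#–A##.
The 5th is D#. A minor third above D# is F#.
F# is the chord's 7th.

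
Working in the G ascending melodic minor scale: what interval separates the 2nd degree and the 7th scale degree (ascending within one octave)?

M6

G melodic minor: G A Bb C D E F#.
That puts A below F#.
A up to F# spans 6 letter names and 9 semitones — a major sixth.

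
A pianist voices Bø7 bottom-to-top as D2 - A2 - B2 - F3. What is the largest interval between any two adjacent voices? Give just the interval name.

Adjacent intervals: D2→A2 = perfect fifth; A2→B2 = major second; B2→F3 = diminished fifth.
The largest is D2 to A2, a perfect fifth (7 semitones).

perfect fifth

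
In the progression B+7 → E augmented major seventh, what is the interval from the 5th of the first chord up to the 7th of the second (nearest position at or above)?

minor sixth

B+7 has F𝄪 as its 5th, and E augmented major seventh has D♯ as its 7th.
From F𝄪 to D♯: 8 semitones over a sixth = minor.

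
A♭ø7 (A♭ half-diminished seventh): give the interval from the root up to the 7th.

minor 7th

Spelling the chord: A♭-C♭-E𝄫-G♭.
Root = A♭; 7th = G♭.
7 letter names make it a seventh; at 10 semitones (a half step narrower than major) the quality is minor.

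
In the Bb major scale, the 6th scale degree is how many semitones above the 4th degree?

4

The scale is Bb C D Eb F G A.
Eb up to G is a major third — 4 semitones.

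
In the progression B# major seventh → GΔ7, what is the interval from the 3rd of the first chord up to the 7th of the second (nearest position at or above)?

The 3rd of B# major seventh is D##; the 7th of GΔ7 is F#.
D## up to F# is 2 semitones, a whole step narrower than a major third, so the interval is diminished.

diminished 3rd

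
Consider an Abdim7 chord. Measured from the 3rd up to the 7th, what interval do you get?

Abdim7 is spelled Ab Cb Ebb Gbb.
So we need the interval from Cb up to Gbb.
From Cb to Gbb: 6 semitones over a fifth = diminished.

diminished fifth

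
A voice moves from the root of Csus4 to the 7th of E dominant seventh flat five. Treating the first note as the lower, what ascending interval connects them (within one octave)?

Csus4 has C as its root, and E dominant seventh flat five has D as its 7th.
From C to D is 2 semitones, exactly the major second.

M2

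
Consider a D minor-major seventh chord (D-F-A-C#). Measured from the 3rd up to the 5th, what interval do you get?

The 3rd is F and the 5th is A.
F up to A spans 3 letter names and 4 semitones — a major third.

major third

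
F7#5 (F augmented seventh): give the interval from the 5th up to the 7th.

The chord tones of F+7 (F augmented seventh) are F A C# Eb.
The 5th is C# and the 7th is Eb.
From C# to Eb: 2 semitones over a third = diminished.

d3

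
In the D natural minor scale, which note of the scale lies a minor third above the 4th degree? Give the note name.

Bb

The scale is D E F G A B♭ C.
The 4th degree is G; a minor third above that is B♭ — scale degree 6.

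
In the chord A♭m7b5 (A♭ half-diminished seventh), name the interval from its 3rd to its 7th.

The chord tones of A♭m7b5 are A♭ C♭ E𝄫 G♭.
That puts C♭ below G♭.
From C♭ to G♭ is 7 semitones, exactly the perfect fifth.

P5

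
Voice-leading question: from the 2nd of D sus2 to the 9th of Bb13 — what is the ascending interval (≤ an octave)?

D sus2 has E as its 2nd, and Bb13 has C as its 9th.
6 letter names make it a sixth; at 8 semitones (a half step narrower than major) the quality is minor.

minor sixth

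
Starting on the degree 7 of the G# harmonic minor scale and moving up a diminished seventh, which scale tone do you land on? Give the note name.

E

The scale is G# A# B C# D# E F##.
The degree 7 is F##; a diminished seventh above that is E — scale degree 6.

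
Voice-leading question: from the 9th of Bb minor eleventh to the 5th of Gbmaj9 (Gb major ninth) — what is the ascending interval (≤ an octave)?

The 9th of Bb minor eleventh is C; the 5th of Gbmaj9 (Gb major ninth) is Db.
From C to Db: 1 semitone over a second = minor.

minor second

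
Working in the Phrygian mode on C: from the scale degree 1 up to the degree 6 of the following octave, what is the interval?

The scale runs C D♭ E♭ F G A♭ B♭.
Scale degree 1 = C; 6th degree (up an octave) = A♭.
13 letter names make it a thirteenth; at 20 semitones (a half step narrower than major) the quality is minor.

m13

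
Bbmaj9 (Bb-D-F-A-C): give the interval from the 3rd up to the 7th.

3rd = D; 7th = A.
D up to A spans 5 letter names and 7 semitones — a perfect fifth.

perfect fifth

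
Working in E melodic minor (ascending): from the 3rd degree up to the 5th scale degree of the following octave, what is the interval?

M10

E melodic minor: E F# G A B C# D#.
3rd degree = G; scale degree 5 (up an octave) = B.
G up to B spans 10 letter names and 16 semitones — a major tenth.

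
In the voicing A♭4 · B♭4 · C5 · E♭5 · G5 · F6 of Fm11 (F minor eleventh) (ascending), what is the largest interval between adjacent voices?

minor 7th

Adjacent intervals: A♭4→B♭4 = major second; B♭4→C5 = major second; C5→E♭5 = minor third; E♭5→G5 = major third; G5→F6 = minor seventh.
The largest is G5 to F6, a minor seventh (10 semitones).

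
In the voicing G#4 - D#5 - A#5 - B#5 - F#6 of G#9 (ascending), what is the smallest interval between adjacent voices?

major 2nd

Adjacent intervals: G#4→D#5 = perfect fifth; D#5→A#5 = perfect fifth; A#5→B#5 = major second; B#5→F#6 = diminished fifth.
The smallest is A#5 to B#5, a major second (2 semitones).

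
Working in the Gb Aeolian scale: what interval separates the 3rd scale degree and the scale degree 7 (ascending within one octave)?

perfect fifth

Gb natural minor: Gb Ab Bbb Cb Db Ebb Fb.
So we need the interval from Bbb up to Fb.
From Bbb to Fb is 7 semitones, exactly the perfect fifth.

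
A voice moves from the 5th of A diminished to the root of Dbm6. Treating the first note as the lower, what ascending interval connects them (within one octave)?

minor 7th

A diminished has Eb as its 5th, and Dbm6 has Db as its root.
From Eb to Db: 10 semitones over a seventh = minor.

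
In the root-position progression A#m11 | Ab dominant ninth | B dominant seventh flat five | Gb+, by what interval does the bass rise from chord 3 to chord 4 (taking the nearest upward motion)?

diminished sixth

The roots are B and Gb.
B up to Gb is 7 semitones, a whole step narrower than a major sixth, so the interval is diminished.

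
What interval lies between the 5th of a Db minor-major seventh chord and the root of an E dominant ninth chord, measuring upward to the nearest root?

The 5th of Db minor-major seventh is Ab; the root of E dominant ninth is E.
Ab up to E is 8 semitones, a half step wider than a perfect fifth, so the interval is augmented.

augmented 5th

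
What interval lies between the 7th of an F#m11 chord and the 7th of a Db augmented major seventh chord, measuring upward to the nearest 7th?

minor sixth

F#m11 has E as its 7th, and Db augmented major seventh has C as its 7th.
From E to C: 8 semitones over a sixth = minor.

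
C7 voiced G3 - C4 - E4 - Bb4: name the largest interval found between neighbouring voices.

diminished fifth

Adjacent intervals: G3→C4 = perfect fourth; C4→E4 = major third; E4→Bb4 = diminished fifth.
The largest is E4 to Bb4, a diminished fifth (6 semitones).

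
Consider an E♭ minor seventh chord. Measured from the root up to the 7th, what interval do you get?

The chord tones of E♭ minor seventh are E♭-G♭-B♭-D♭.
The root is E♭ and the 7th is D♭.
From E♭ to D♭: 10 semitones over a seventh = minor.

minor seventh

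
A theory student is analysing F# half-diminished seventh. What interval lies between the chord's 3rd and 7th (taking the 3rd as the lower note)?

perfect fifth

F#m7b5 is spelled F#, A, C, E.
So we need the interval from A up to E.
A up to E spans 5 letter names and 7 semitones — a perfect fifth.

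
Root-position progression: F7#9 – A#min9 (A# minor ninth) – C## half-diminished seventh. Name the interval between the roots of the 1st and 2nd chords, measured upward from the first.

The roots are F and A#.
F up to A# is 5 semitones, a half step wider than a major third, so the interval is augmented.

augmented third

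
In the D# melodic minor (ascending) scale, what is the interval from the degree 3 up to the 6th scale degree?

augmented 4th

Spelling the D# melodic minor (ascending) scale: D# E# F# G# A# B# C##.
That puts F# below B#.
From F# to B#: 6 semitones over a fourth = augmented.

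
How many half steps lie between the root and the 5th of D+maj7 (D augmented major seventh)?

D augmented major seventh: D F# A# C#.
D to A# is an augmented fifth: 8 semitones.

8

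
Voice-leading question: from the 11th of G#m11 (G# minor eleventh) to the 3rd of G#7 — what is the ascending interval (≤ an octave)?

major 7th

G#m11 (G# minor eleventh) has C# as its 11th, and G#7 has B# as its 3rd.
From C# to B# is 11 semitones, exactly the major seventh.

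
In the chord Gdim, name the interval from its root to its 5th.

d5

Spelling the chord: G B♭ D♭.
The root is G and the 5th is D♭.
5 letter names make it a fifth; at 6 semitones (a half step narrower than perfect) the quality is diminished.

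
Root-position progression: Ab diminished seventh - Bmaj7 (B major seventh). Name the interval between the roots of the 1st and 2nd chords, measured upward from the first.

The roots are Ab and B.
Ab up to B is 3 semitones, a half step wider than a major second, so the interval is augmented.

augmented second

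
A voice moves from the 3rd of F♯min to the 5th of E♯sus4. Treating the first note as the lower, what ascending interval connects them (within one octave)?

The 3rd of F♯min is A; the 5th of E♯sus4 is B♯.
2 letter names make it a second; at 3 semitones (a half step wider than major) the quality is augmented.

A2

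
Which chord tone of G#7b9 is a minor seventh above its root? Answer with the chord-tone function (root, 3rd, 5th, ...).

The chord tones of G#7b9 (G# dominant seventh flat nine) are G# B# D# F# A.
The root is G#. A minor seventh above G# is F#.
F# is the chord's 7th.

7th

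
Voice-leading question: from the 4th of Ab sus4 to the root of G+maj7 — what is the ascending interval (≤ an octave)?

augmented fourth

The 4th of Ab sus4 is Db; the root of G+maj7 is G.
From Db to G: 6 semitones over a fourth = augmented.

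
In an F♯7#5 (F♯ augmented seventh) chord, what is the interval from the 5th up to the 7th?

F♯+7: F♯, A♯, C𝄪, E.
The 5th is C𝄪 and the 7th is E.
From C𝄪 to E: 2 semitones over a third = diminished.

diminished third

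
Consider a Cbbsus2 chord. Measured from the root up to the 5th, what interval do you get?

perfect fifth

Cbbsus2 is spelled Cbb Dbb Gbb.
That puts Cbb below Gbb.
Counting 5 letters and 7 half steps from Cbb gives a perfect fifth.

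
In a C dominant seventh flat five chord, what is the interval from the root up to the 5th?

C7b5 (C dominant seventh flat five) is spelled C-E-Gb-Bb.
The root is C and the 5th is Gb.
From C to Gb: 6 semitones over a fifth = diminished.

diminished fifth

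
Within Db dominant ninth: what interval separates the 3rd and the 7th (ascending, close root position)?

diminished fifth

The chord tones of Db9 are Db, F, Ab, Cb, Eb.
That puts F below Cb.
From F to Cb: 6 semitones over a fifth = diminished.
This 3–7 tritone is the characteristic tension at the heart of the dominant sound.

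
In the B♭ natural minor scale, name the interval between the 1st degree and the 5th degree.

perfect fifth

The scale runs B♭ C D♭ E♭ F G♭ A♭.
1st degree = B♭; 5th scale degree = F.
B♭ up to F spans 5 letter names and 7 semitones — a perfect fifth.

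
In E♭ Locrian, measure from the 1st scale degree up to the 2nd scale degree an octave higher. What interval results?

minor ninth

The scale runs E♭ F♭ G♭ A♭ B𝄫 C♭ D♭.
The 1st scale degree is E♭ and the degree 2 (up an octave) is F♭.
E♭ up to F♭ is 13 semitones, a half step narrower than a major ninth, so the interval is minor.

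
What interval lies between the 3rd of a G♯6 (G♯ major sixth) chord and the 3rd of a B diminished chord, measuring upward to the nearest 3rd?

G♯6 (G♯ major sixth) has B♯ as its 3rd, and B diminished has D as its 3rd.
B♯ up to D is 2 semitones, a whole step narrower than a major third, so the interval is diminished.

diminished third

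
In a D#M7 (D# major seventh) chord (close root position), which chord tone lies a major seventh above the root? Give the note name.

D#M7 (D# major seventh): D#, F##, A#, C##.
The root is D#. A major seventh above D# is C##.
C## is the chord's 7th.

C##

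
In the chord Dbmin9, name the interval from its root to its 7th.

minor 7th

Db minor ninth is spelled Db-Fb-Ab-Cb-Eb.
So we need the interval from Db up to Cb.
From Db to Cb: 10 semitones over a seventh = minor.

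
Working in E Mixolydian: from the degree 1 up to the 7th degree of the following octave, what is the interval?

minor 14th

Spelling E Mixolydian: E F# G# A B C# D.
That puts E below D.
From E to D: 22 semitones over a fourteenth = minor.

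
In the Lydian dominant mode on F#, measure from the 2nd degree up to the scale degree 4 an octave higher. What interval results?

major tenth

The scale runs F# G# A# B# C# D# E.
So we need the interval from G# up to B#.
Counting 10 letters and 16 half steps from G# gives a major tenth.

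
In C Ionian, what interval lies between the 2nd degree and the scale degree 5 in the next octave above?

Spelling C Ionian: C D E F G A B.
The 2nd degree is D and the 5th degree (up an octave) is G.
Counting 11 letters and 17 half steps from D gives a perfect eleventh.

P11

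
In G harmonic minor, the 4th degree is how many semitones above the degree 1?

The scale is G A B♭ C D E♭ F♯.
G up to C is a perfect fourth — 5 semitones.

5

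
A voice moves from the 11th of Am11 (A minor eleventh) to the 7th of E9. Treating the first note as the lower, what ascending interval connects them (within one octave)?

Am11 (A minor eleventh) has D as its 11th, and E9 has D as its 7th.
Counting 1 letters and 0 half steps from D gives a perfect unison.

P1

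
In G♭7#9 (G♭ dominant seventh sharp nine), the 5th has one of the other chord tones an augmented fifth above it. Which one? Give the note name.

G♭ dominant seventh sharp nine is spelled G♭-B♭-D♭-F♭-A.
The 5th is D♭. An augmented fifth above D♭ is A.
A is the chord's 9th.

A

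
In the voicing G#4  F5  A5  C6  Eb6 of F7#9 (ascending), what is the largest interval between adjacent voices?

diminished seventh

Adjacent intervals: G#4→F5 = diminished seventh; F5→A5 = major third; A5→C6 = minor third; C6→Eb6 = minor third.
The largest is G#4 to F5, a diminished seventh (9 semitones).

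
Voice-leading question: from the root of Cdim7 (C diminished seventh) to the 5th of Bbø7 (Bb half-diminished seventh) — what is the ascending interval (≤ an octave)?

The root of Cdim7 (C diminished seventh) is C; the 5th of Bbø7 (Bb half-diminished seventh) is Fb.
C up to Fb is 4 semitones, a half step narrower than a perfect fourth, so the interval is diminished.

diminished 4th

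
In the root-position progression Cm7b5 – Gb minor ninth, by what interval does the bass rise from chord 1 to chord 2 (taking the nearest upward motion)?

diminished 5th

The roots are C and Gb.
C up to Gb is 6 semitones, a half step narrower than a perfect fifth, so the interval is diminished.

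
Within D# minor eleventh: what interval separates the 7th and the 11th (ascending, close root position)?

D#m11: D#-F#-A#-C#-E#-G#.
7th = C#; 11th = G#.
C# up to G# spans 5 letter names and 7 semitones — a perfect fifth.

perfect fifth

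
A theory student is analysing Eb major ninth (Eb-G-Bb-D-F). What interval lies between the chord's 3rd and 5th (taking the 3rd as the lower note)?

minor 3rd

That puts G below Bb.
3 letter names make it a third; at 3 semitones (a half step narrower than major) the quality is minor.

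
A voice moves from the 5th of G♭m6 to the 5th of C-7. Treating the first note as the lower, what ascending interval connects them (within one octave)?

The 5th of G♭m6 is D♭; the 5th of C-7 is G.
D♭ up to G is 6 semitones, a half step wider than a perfect fourth, so the interval is augmented.

augmented 4th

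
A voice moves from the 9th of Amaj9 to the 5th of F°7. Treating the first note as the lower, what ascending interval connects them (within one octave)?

diminished second

Amaj9 has B as its 9th, and F°7 has Cb as its 5th.
2 letter names make it a second; at 0 semitones (a whole step narrower than major) the quality is diminished.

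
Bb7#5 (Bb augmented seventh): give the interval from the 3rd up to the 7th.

The chord tones of Bb7#5 (Bb augmented seventh) are Bb-D-F#-Ab.
That puts D below Ab.
From D to Ab: 6 semitones over a fifth = diminished.

diminished 5th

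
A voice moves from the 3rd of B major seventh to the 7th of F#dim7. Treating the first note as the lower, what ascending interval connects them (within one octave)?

diminished second

The 3rd of B major seventh is D#; the 7th of F#dim7 is Eb.
From D# to Eb: 0 semitones over a second = diminished.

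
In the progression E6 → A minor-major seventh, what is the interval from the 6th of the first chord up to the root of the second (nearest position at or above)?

E6 has C♯ as its 6th, and A minor-major seventh has A as its root.
6 letter names make it a sixth; at 8 semitones (a half step narrower than major) the quality is minor.

minor sixth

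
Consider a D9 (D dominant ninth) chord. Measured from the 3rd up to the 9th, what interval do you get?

m7

Spelling the chord: D–F#–A–C–E.
The 3rd is F# and the 9th is E.
7 letter names make it a seventh; at 10 semitones (a half step narrower than major) the quality is minor.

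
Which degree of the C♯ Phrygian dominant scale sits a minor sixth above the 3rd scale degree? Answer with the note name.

The scale is C♯ D E♯ F♯ G♯ A B.
The 3rd scale degree is E♯; a minor sixth above that is C♯ — scale degree 1.

C#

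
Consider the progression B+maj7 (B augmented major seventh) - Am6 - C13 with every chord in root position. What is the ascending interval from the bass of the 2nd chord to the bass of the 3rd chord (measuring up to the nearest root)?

The roots are A and C.
3 letter names make it a third; at 3 semitones (a half step narrower than major) the quality is minor.

minor 3rd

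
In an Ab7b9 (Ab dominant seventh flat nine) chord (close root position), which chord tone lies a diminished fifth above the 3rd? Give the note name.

Ab7b9 is spelled Ab-C-Eb-Gb-Bbb.
The 3rd is C. A diminished fifth above C is Gb.
Gb is the chord's 7th.

Gb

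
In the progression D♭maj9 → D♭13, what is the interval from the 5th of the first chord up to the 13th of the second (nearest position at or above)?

D♭maj9 has A♭ as its 5th, and D♭13 has B♭ as its 13th.
A♭ up to B♭ spans 2 letter names and 2 semitones — a major second.

major 2nd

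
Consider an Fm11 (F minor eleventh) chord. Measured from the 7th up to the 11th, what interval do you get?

Spelling the chord: F A♭ C E♭ G B♭.
So we need the interval from E♭ up to B♭.
E♭ up to B♭ spans 5 letter names and 7 semitones — a perfect fifth.

perfect fifth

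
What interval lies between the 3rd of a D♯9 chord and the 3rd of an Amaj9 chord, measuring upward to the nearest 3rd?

D♯9 has F𝄪 as its 3rd, and Amaj9 has C♯ as its 3rd.
5 letter names make it a fifth; at 6 semitones (a half step narrower than perfect) the quality is diminished.

diminished fifth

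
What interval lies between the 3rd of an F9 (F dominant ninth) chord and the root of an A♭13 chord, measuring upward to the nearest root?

diminished 8th

F9 (F dominant ninth) has A as its 3rd, and A♭13 has A♭ as its root.
A up to A♭ is 11 semitones, a half step narrower than a perfect octave, so the interval is diminished.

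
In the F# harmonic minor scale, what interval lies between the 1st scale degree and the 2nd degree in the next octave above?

major ninth

The scale runs F# G# A B C# D E#.
1st scale degree = F#; 2nd scale degree (up an octave) = G#.
Counting 9 letters and 14 half steps from F# gives a major ninth.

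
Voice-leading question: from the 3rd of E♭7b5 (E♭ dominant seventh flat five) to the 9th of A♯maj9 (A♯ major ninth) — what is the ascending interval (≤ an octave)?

E♭7b5 (E♭ dominant seventh flat five) has G as its 3rd, and A♯maj9 (A♯ major ninth) has B♯ as its 9th.
3 letter names make it a third; at 5 semitones (a half step wider than major) the quality is augmented.

augmented 3rd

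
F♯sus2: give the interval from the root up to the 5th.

P5

Spelling the chord: F♯–G♯–C♯.
That puts F♯ below C♯.
F♯ up to C♯ spans 5 letter names and 7 semitones — a perfect fifth.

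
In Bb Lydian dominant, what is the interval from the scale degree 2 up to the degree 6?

P5

Bb lydian dominant: Bb C D E F G Ab.
Scale degree 2 = C; 6th degree = G.
C up to G spans 5 letter names and 7 semitones — a perfect fifth.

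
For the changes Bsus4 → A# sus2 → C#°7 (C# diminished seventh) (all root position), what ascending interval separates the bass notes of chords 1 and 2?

major seventh

The roots are B and A#.
B up to A# spans 7 letter names and 11 semitones — a major seventh.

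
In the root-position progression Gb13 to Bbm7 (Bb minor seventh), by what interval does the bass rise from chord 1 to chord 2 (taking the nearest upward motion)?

major 3rd

The roots are Gb and Bb.
Counting 3 letters and 4 half steps from Gb gives a major third.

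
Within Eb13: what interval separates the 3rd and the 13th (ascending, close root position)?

Eb13 (Eb dominant thirteenth): Eb, G, Bb, Db, F, C.
3rd = G; 13th = C.
G up to C spans 11 letter names and 17 semitones — a perfect eleventh.

perfect eleventh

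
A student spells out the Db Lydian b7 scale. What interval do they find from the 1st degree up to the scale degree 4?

The scale runs Db Eb F G Ab Bb Cb.
So we need the interval from Db up to G.
Db up to G is 6 semitones, a half step wider than a perfect fourth, so the interval is augmented.

A4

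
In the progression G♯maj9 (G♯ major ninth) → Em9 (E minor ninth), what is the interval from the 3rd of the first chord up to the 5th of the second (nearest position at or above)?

G♯maj9 (G♯ major ninth) has B♯ as its 3rd, and Em9 (E minor ninth) has B as its 5th.
B♯ up to B is 11 semitones, a half step narrower than a perfect octave, so the interval is diminished.

diminished octave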